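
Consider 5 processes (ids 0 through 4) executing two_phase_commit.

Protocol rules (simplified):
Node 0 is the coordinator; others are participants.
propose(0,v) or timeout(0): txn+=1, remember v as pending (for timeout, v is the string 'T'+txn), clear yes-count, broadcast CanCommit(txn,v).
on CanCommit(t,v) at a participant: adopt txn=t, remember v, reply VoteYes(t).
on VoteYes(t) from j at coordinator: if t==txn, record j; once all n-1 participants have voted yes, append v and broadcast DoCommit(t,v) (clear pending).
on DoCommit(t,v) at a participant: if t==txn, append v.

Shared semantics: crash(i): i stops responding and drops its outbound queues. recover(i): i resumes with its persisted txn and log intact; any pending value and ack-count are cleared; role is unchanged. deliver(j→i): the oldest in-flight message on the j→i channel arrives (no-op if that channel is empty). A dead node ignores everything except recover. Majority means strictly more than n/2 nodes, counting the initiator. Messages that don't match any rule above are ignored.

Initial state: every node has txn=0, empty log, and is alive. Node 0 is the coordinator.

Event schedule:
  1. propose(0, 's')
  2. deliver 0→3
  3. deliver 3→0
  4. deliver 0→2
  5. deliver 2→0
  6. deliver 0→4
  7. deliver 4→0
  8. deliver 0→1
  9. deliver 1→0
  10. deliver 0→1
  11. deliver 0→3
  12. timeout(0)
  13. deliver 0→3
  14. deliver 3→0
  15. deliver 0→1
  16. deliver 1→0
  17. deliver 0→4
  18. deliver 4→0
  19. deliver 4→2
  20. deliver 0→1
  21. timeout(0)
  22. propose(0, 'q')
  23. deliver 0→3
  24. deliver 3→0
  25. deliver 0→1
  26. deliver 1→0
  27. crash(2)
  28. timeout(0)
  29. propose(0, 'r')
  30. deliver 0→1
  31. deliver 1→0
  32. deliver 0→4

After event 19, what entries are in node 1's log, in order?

s

e1 propose(0,'s'): 0[coor,t=1,-]
e2 deliver 0→3: 3[part,t=1,-]
e3 deliver 3→0: ·
e4 deliver 0→2: 2[part,t=1,-]
e5 deliver 2→0: ·
e6 deliver 0→4: 4[part,t=1,-]
e7 deliver 4→0: ·
e8 deliver 0→1: 1[part,t=1,-]
e9 deliver 1→0: 0[coor,t=1,s]
e10 deliver 0→1: 1[part,t=1,s]
e11 deliver 0→3: 3[part,t=1,s]
e12 timeout(0): 0[coor,t=2,s]
e13 deliver 0→3: 3[part,t=2,s]
e14 deliver 3→0: ·
e15 deliver 0→1: 1[part,t=2,s]
e16 deliver 1→0: ·
e17 deliver 0→4: 4[part,t=1,s]
e18 deliver 4→0: ·
e19 deliver 4→2: ·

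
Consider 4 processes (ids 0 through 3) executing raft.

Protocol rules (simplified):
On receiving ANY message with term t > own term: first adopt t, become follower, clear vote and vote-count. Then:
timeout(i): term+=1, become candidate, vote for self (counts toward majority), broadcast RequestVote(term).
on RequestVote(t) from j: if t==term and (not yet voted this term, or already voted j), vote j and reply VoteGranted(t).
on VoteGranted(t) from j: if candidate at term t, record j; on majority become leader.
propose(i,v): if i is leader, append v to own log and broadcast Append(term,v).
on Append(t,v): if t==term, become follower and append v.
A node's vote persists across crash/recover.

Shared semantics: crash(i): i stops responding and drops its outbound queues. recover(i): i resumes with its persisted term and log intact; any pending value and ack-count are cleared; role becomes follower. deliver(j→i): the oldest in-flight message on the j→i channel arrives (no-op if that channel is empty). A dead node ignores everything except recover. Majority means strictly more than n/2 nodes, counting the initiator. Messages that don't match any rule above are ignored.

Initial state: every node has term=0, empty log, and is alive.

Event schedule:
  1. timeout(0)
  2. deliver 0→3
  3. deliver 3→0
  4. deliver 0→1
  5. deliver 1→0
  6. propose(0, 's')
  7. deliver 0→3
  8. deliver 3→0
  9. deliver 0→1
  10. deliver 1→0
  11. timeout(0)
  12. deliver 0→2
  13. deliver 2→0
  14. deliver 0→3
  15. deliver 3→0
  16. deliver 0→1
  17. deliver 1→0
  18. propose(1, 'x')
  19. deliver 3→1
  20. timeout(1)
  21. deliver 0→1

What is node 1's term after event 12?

[1] timeout(0) → N0(cand t1 [-])
[2] deliver 0→3 → N3(foll t1 [-])
[3] deliver 3→0 → ∅
[4] deliver 0→1 → N1(foll t1 [-])
[5] deliver 1→0 → N0(lead t1 [-])
[6] propose(0,'s') → N0(lead t1 [s])
[7] deliver 0→3 → N3(foll t1 [s])
[8] deliver 3→0 → ∅
[9] deliver 0→1 → N1(foll t1 [s])
[10] deliver 1→0 → ∅
[11] timeout(0) → N0(cand t2 [s])
[12] deliver 0→2 → N2(foll t1 [-])

1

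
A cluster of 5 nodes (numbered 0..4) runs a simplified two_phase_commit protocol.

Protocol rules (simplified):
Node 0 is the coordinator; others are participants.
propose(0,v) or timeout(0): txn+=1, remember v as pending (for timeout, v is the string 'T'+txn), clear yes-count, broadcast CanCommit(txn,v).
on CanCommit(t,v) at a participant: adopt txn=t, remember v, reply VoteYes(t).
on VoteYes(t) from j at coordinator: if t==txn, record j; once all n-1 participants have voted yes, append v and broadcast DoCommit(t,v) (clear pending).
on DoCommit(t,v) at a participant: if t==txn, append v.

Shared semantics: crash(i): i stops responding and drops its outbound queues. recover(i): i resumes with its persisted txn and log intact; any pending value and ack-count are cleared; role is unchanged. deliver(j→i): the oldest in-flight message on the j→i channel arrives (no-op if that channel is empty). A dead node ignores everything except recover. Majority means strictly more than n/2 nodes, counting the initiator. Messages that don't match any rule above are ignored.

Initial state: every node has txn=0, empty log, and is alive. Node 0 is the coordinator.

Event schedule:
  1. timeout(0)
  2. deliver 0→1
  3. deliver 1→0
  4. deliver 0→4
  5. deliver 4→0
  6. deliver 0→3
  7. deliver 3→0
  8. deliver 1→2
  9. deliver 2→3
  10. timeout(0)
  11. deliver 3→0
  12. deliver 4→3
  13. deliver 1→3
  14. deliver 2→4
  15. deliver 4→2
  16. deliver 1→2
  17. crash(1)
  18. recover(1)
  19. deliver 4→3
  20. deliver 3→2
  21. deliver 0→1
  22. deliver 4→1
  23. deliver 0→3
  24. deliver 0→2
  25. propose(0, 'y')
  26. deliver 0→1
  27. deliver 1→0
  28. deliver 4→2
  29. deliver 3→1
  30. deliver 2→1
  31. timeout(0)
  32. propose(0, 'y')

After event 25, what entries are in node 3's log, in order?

empty

1. timeout(0):  <0:coor t1 ->
2. deliver 0→1:  <1:part t1 ->
3. deliver 1→0:  nop
4. deliver 0→4:  <4:part t1 ->
5. deliver 4→0:  nop
6. deliver 0→3:  <3:part t1 ->
7. deliver 3→0:  nop
8. deliver 1→2:  nop
9. deliver 2→3:  nop
10. timeout(0):  <0:coor t2 ->
11. deliver 3→0:  nop
12. deliver 4→3:  nop
13. deliver 1→3:  nop
14. deliver 2→4:  nop
15. deliver 4→2:  nop
16. deliver 1→2:  nop
17. crash(1):  <1:✗part t1 ->
18. recover(1):  <1:part t1 ->
19. deliver 4→3:  nop
20. deliver 3→2:  nop
21. deliver 0→1:  <1:part t2 ->
22. deliver 4→1:  nop
23. deliver 0→3:  <3:part t2 ->
24. deliver 0→2:  <2:part t1 ->
25. propose(0,'y'):  <0:coor t3 ->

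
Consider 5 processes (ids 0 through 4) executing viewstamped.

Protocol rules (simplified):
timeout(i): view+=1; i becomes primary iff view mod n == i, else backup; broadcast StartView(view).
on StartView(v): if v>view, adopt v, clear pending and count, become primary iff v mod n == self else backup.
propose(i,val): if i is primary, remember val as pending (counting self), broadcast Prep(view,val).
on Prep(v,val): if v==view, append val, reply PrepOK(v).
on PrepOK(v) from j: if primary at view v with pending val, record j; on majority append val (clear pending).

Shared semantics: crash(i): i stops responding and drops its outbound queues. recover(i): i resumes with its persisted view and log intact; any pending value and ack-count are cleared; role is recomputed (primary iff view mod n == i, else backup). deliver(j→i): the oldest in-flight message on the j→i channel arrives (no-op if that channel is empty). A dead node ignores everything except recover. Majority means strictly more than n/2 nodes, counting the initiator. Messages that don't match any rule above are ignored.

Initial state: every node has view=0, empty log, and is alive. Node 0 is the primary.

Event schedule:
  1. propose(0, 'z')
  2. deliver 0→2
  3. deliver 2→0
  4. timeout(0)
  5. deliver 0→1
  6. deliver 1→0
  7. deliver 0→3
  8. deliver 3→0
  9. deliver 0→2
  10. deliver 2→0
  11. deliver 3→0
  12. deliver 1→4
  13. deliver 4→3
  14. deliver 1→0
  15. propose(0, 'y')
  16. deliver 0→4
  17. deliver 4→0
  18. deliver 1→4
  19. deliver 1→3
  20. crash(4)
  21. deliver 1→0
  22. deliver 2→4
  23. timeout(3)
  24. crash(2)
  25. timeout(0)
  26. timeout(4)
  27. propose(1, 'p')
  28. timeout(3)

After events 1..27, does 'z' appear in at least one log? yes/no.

yes

e1 propose(0,'z'): ·
e2 deliver 0→2: 2[back,v=0,z]
e3 deliver 2→0: ·
e4 timeout(0): 0[back,v=1,-]
e5 deliver 0→1: 1[back,v=0,z]
e6 deliver 1→0: ·
e7 deliver 0→3: 3[back,v=0,z]
e8 deliver 3→0: ·
e9 deliver 0→2: 2[back,v=1,z]
e10 deliver 2→0: ·
e11 deliver 3→0: ·
e12 deliver 1→4: ·
e13 deliver 4→3: ·
e14 deliver 1→0: ·
e15 propose(0,'y'): ·
e16 deliver 0→4: 4[back,v=0,z]
e17 deliver 4→0: ·
e18 deliver 1→4: ·
e19 deliver 1→3: ·
e20 crash(4): 4[✗back,v=0,z]
e21 deliver 1→0: ·
e22 deliver 2→4: ·
e23 timeout(3): 3[back,v=1,z]
e24 crash(2): 2[✗back,v=1,z]
e25 timeout(0): 0[back,v=2,-]
e26 timeout(4): ·
e27 propose(1,'p'): ·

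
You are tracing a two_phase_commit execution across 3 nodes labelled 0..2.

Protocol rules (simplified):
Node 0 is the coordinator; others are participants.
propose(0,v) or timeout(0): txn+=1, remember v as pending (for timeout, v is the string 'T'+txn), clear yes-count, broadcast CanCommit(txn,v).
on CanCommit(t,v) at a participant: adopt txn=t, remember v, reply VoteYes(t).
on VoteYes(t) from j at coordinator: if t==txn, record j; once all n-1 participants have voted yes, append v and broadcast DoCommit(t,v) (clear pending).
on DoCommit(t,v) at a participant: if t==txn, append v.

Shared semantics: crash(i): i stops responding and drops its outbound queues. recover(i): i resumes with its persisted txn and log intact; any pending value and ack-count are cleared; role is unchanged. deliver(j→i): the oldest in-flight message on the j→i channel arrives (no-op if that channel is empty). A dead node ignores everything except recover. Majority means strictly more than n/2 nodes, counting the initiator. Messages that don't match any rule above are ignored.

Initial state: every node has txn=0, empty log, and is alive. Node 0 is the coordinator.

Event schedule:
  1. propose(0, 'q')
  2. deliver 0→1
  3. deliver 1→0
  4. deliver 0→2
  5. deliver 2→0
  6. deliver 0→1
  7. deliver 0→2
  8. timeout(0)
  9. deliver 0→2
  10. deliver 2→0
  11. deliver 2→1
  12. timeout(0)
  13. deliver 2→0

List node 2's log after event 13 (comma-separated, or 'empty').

[1] propose(0,'q') → N0(coor t1 [-])
[2] deliver 0→1 → N1(part t1 [-])
[3] deliver 1→0 → ∅
[4] deliver 0→2 → N2(part t1 [-])
[5] deliver 2→0 → N0(coor t1 [q])
[6] deliver 0→1 → N1(part t1 [q])
[7] deliver 0→2 → N2(part t1 [q])
[8] timeout(0) → N0(coor t2 [q])
[9] deliver 0→2 → N2(part t2 [q])
[10] deliver 2→0 → ∅
[11] deliver 2→1 → ∅
[12] timeout(0) → N0(coor t3 [q])
[13] deliver 2→0 → ∅

q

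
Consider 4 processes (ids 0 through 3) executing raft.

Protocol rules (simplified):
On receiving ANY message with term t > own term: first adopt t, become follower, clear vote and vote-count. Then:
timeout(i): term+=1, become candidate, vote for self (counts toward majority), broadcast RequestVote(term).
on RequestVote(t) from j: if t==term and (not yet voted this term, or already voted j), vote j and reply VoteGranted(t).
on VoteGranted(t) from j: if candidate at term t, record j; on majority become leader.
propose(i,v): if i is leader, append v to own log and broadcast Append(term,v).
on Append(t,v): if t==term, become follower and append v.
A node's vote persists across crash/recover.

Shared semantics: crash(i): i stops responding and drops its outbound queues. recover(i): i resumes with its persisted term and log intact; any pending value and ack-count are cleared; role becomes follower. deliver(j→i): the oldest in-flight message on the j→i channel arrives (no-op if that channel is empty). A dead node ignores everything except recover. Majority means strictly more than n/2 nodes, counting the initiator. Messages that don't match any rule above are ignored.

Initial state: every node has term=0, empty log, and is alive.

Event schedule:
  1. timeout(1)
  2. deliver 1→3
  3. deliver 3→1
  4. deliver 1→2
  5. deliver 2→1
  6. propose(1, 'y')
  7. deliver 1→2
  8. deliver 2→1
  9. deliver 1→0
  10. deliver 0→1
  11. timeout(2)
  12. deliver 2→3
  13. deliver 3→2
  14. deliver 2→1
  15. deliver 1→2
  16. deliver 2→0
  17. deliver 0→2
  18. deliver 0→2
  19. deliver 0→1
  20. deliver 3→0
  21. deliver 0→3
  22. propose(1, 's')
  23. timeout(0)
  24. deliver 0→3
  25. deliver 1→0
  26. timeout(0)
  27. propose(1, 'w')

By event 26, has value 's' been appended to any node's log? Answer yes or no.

no

e1 timeout(1): 1[cand,t=1,-]
e2 deliver 1→3: 3[foll,t=1,-]
e3 deliver 3→1: ·
e4 deliver 1→2: 2[foll,t=1,-]
e5 deliver 2→1: 1[lead,t=1,-]
e6 propose(1,'y'): 1[lead,t=1,y]
e7 deliver 1→2: 2[foll,t=1,y]
e8 deliver 2→1: ·
e9 deliver 1→0: 0[foll,t=1,-]
e10 deliver 0→1: ·
e11 timeout(2): 2[cand,t=2,y]
e12 deliver 2→3: 3[foll,t=2,-]
e13 deliver 3→2: ·
e14 deliver 2→1: 1[foll,t=2,y]
e15 deliver 1→2: 2[lead,t=2,y]
e16 deliver 2→0: 0[foll,t=2,-]
e17 deliver 0→2: ·
e18 deliver 0→2: ·
e19 deliver 0→1: ·
e20 deliver 3→0: ·
e21 deliver 0→3: ·
e22 propose(1,'s'): ·
e23 timeout(0): 0[cand,t=3,-]
e24 deliver 0→3: 3[foll,t=3,-]
e25 deliver 1→0: ·
e26 timeout(0): 0[cand,t=4,-]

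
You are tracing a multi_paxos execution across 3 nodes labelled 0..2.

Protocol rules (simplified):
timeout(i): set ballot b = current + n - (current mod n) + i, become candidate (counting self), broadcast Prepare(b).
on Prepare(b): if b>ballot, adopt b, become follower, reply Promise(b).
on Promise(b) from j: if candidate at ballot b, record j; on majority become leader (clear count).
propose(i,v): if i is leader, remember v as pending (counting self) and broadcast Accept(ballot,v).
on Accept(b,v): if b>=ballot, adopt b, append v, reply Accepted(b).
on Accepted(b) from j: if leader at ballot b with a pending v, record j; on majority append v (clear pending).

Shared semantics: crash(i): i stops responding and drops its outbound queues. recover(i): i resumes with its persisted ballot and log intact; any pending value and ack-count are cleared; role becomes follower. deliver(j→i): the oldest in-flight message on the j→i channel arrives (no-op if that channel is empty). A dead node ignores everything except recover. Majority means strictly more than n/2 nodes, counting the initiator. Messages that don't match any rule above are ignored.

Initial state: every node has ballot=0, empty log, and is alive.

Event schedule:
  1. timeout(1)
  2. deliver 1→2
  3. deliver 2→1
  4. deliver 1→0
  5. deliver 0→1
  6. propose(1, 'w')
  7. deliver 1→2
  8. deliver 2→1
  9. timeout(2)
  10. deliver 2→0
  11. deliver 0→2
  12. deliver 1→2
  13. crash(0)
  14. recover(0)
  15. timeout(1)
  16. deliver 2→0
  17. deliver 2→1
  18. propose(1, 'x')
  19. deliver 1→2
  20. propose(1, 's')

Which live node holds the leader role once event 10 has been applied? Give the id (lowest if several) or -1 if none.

1

1. timeout(1):  <1:cand b4 ->
2. deliver 1→2:  <2:foll b4 ->
3. deliver 2→1:  <1:lead b4 ->
4. deliver 1→0:  <0:foll b4 ->
5. deliver 0→1:  nop
6. propose(1,'w'):  nop
7. deliver 1→2:  <2:foll b4 w>
8. deliver 2→1:  <1:lead b4 w>
9. timeout(2):  <2:cand b8 w>
10. deliver 2→0:  <0:foll b8 ->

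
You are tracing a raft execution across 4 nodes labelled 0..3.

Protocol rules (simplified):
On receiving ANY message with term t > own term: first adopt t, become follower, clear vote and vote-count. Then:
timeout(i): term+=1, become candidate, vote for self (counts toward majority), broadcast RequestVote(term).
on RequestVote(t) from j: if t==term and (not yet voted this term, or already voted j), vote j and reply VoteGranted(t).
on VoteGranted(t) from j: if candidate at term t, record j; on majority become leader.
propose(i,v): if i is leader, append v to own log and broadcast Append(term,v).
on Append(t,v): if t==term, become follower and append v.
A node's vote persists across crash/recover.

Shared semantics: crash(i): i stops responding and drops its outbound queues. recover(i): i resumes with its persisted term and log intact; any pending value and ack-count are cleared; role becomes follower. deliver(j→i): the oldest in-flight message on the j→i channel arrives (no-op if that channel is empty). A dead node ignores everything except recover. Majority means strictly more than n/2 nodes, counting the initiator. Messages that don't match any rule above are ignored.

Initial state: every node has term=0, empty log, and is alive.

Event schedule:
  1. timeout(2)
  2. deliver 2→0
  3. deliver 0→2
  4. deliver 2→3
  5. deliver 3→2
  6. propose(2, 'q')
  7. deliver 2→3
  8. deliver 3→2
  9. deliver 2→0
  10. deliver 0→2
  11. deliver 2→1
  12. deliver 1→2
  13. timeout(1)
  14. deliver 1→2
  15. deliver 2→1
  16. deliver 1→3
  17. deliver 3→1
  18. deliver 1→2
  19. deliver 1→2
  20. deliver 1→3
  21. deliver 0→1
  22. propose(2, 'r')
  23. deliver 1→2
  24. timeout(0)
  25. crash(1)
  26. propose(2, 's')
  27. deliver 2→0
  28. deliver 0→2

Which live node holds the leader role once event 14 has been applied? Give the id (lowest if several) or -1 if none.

-1

[1] timeout(2) → N2(cand t1 [-])
[2] deliver 2→0 → N0(foll t1 [-])
[3] deliver 0→2 → ∅
[4] deliver 2→3 → N3(foll t1 [-])
[5] deliver 3→2 → N2(lead t1 [-])
[6] propose(2,'q') → N2(lead t1 [q])
[7] deliver 2→3 → N3(foll t1 [q])
[8] deliver 3→2 → ∅
[9] deliver 2→0 → N0(foll t1 [q])
[10] deliver 0→2 → ∅
[11] deliver 2→1 → N1(foll t1 [-])
[12] deliver 1→2 → ∅
[13] timeout(1) → N1(cand t2 [-])
[14] deliver 1→2 → N2(foll t2 [q])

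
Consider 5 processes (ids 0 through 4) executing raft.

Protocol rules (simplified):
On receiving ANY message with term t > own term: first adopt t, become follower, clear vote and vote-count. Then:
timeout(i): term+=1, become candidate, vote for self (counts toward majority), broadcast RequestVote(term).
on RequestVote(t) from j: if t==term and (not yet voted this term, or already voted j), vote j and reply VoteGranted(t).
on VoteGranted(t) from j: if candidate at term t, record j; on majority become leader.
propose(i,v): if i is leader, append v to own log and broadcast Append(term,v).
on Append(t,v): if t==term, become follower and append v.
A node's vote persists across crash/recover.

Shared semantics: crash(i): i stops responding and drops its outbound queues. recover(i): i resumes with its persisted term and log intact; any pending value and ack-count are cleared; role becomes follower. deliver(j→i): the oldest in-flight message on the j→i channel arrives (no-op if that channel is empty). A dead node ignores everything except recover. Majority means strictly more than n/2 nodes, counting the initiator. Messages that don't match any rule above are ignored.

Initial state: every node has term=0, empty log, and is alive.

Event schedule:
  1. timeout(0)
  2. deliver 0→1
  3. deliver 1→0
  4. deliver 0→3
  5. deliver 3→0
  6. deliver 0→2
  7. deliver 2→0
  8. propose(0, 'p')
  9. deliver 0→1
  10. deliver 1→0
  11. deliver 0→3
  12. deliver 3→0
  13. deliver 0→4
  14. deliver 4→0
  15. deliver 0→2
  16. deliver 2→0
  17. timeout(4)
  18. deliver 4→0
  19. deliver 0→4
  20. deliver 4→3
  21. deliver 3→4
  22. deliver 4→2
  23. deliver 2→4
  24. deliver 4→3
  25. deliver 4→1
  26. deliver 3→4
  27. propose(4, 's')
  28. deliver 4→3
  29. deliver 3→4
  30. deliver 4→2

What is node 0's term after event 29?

2

after 1 — timeout(0): n0:cand/t1/[-]
after 2 — deliver 0→1: n1:foll/t1/[-]
after 3 — deliver 1→0: ·
after 4 — deliver 0→3: n3:foll/t1/[-]
after 5 — deliver 3→0: n0:lead/t1/[-]
after 6 — deliver 0→2: n2:foll/t1/[-]
after 7 — deliver 2→0: ·
after 8 — propose(0,'p'): n0:lead/t1/[p]
after 9 — deliver 0→1: n1:foll/t1/[p]
after 10 — deliver 1→0: ·
after 11 — deliver 0→3: n3:foll/t1/[p]
after 12 — deliver 3→0: ·
after 13 — deliver 0→4: n4:foll/t1/[-]
after 14 — deliver 4→0: ·
after 15 — deliver 0→2: n2:foll/t1/[p]
after 16 — deliver 2→0: ·
after 17 — timeout(4): n4:cand/t2/[-]
after 18 — deliver 4→0: n0:foll/t2/[p]
after 19 — deliver 0→4: ·
after 20 — deliver 4→3: n3:foll/t2/[p]
after 21 — deliver 3→4: ·
after 22 — deliver 4→2: n2:foll/t2/[p]
after 23 — deliver 2→4: n4:lead/t2/[-]
after 24 — deliver 4→3: ·
after 25 — deliver 4→1: n1:foll/t2/[p]
after 26 — deliver 3→4: ·
after 27 — propose(4,'s'): n4:lead/t2/[s]
after 28 — deliver 4→3: n3:foll/t2/[p,s]
after 29 — deliver 3→4: ·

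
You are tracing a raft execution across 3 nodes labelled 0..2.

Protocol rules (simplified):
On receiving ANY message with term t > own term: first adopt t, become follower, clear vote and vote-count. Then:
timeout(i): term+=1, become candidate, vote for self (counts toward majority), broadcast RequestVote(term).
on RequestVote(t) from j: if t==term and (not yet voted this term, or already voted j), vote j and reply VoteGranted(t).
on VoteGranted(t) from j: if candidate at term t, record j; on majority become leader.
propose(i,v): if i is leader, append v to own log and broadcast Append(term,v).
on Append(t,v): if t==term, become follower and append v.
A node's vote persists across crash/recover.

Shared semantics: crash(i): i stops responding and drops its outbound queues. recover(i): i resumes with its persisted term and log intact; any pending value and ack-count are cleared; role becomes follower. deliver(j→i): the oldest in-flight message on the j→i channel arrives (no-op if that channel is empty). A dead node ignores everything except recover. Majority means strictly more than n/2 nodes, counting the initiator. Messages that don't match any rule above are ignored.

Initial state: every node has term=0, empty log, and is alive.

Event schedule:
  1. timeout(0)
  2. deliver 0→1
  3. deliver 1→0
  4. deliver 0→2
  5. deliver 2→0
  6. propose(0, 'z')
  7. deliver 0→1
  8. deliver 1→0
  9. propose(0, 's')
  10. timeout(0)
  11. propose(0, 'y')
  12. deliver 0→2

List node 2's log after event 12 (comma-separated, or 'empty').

1. timeout(0):  <0:cand t1 ->
2. deliver 0→1:  <1:foll t1 ->
3. deliver 1→0:  <0:lead t1 ->
4. deliver 0→2:  <2:foll t1 ->
5. deliver 2→0:  nop
6. propose(0,'z'):  <0:lead t1 z>
7. deliver 0→1:  <1:foll t1 z>
8. deliver 1→0:  nop
9. propose(0,'s'):  <0:lead t1 z,s>
10. timeout(0):  <0:cand t2 z,s>
11. propose(0,'y'):  nop
12. deliver 0→2:  <2:foll t1 z>

z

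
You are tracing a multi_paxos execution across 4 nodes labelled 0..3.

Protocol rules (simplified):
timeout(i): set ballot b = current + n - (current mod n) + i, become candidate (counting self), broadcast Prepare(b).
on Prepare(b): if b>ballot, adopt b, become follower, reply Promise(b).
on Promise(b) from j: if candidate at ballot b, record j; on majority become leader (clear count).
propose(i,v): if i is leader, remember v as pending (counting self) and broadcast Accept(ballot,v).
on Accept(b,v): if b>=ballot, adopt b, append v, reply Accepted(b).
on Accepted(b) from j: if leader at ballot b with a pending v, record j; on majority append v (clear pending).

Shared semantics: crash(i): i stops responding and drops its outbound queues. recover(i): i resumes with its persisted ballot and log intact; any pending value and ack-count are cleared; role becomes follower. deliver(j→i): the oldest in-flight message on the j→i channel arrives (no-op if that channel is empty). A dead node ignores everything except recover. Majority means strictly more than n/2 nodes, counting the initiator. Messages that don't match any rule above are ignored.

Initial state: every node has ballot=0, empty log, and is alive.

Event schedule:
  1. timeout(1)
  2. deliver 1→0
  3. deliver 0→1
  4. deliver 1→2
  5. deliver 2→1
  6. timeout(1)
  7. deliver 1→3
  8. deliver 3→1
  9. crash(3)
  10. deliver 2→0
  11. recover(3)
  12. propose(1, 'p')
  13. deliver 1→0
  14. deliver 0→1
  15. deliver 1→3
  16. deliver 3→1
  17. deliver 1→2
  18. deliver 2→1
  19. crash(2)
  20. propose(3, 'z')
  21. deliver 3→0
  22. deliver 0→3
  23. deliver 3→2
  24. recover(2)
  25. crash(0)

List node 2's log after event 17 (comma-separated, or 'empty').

step 1 timeout(1): 1={cand,b=5,log=-}
step 2 deliver 1→0: 0={foll,b=5,log=-}
step 3 deliver 0→1: —
step 4 deliver 1→2: 2={foll,b=5,log=-}
step 5 deliver 2→1: 1={lead,b=5,log=-}
step 6 timeout(1): 1={cand,b=9,log=-}
step 7 deliver 1→3: 3={foll,b=5,log=-}
step 8 deliver 3→1: —
step 9 crash(3): 3={✗foll,b=5,log=-}
step 10 deliver 2→0: —
step 11 recover(3): 3={foll,b=5,log=-}
step 12 propose(1,'p'): —
step 13 deliver 1→0: 0={foll,b=9,log=-}
step 14 deliver 0→1: —
step 15 deliver 1→3: 3={foll,b=9,log=-}
step 16 deliver 3→1: 1={lead,b=9,log=-}
step 17 deliver 1→2: 2={foll,b=9,log=-}

empty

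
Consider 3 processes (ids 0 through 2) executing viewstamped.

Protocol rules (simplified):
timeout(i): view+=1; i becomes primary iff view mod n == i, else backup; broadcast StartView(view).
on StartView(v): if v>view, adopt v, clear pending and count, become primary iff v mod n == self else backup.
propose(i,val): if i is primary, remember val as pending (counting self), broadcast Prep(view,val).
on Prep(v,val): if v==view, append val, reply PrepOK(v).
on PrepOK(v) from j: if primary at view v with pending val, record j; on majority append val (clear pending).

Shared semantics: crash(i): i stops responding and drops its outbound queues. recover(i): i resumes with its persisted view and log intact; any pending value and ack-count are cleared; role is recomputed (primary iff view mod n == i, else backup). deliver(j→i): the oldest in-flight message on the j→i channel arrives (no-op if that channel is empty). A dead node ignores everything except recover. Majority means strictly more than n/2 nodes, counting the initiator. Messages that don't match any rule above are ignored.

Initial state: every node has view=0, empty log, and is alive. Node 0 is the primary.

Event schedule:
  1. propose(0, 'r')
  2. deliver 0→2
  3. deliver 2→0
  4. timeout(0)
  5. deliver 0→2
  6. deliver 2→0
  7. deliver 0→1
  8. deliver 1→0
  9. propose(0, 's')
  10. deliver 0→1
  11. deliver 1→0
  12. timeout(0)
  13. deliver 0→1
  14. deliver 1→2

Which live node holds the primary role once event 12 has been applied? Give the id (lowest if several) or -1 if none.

1. propose(0,'r'):  nop
2. deliver 0→2:  <2:back v0 r>
3. deliver 2→0:  <0:prim v0 r>
4. timeout(0):  <0:back v1 r>
5. deliver 0→2:  <2:back v1 r>
6. deliver 2→0:  nop
7. deliver 0→1:  <1:back v0 r>
8. deliver 1→0:  nop
9. propose(0,'s'):  nop
10. deliver 0→1:  <1:prim v1 r>
11. deliver 1→0:  nop
12. timeout(0):  <0:back v2 r>

1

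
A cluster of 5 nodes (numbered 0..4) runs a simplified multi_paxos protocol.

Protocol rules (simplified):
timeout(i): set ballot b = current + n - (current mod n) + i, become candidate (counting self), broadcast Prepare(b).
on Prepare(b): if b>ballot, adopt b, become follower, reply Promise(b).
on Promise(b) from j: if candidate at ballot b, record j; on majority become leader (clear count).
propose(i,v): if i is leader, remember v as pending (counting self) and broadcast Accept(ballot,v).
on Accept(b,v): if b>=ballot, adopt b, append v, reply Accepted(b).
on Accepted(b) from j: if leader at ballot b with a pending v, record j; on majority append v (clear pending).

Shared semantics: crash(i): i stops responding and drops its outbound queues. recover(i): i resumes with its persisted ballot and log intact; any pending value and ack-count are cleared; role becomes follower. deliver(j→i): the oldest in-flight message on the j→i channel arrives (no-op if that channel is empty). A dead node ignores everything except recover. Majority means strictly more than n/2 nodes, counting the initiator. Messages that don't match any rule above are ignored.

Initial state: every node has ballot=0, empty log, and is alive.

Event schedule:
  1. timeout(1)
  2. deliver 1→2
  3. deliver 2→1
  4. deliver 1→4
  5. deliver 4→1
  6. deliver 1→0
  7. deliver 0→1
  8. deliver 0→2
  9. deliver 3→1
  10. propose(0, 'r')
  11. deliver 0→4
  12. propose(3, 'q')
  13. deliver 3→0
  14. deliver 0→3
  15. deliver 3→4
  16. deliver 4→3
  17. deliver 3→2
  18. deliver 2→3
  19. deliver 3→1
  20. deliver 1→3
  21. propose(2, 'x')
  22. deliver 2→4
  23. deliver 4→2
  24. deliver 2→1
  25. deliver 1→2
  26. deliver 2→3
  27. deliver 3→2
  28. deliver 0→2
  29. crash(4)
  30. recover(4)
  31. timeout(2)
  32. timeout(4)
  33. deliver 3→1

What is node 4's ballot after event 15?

e1 timeout(1): 1[cand,b=6,-]
e2 deliver 1→2: 2[foll,b=6,-]
e3 deliver 2→1: ·
e4 deliver 1→4: 4[foll,b=6,-]
e5 deliver 4→1: 1[lead,b=6,-]
e6 deliver 1→0: 0[foll,b=6,-]
e7 deliver 0→1: ·
e8 deliver 0→2: ·
e9 deliver 3→1: ·
e10 propose(0,'r'): ·
e11 deliver 0→4: ·
e12 propose(3,'q'): ·
e13 deliver 3→0: ·
e14 deliver 0→3: ·
e15 deliver 3→4: ·

6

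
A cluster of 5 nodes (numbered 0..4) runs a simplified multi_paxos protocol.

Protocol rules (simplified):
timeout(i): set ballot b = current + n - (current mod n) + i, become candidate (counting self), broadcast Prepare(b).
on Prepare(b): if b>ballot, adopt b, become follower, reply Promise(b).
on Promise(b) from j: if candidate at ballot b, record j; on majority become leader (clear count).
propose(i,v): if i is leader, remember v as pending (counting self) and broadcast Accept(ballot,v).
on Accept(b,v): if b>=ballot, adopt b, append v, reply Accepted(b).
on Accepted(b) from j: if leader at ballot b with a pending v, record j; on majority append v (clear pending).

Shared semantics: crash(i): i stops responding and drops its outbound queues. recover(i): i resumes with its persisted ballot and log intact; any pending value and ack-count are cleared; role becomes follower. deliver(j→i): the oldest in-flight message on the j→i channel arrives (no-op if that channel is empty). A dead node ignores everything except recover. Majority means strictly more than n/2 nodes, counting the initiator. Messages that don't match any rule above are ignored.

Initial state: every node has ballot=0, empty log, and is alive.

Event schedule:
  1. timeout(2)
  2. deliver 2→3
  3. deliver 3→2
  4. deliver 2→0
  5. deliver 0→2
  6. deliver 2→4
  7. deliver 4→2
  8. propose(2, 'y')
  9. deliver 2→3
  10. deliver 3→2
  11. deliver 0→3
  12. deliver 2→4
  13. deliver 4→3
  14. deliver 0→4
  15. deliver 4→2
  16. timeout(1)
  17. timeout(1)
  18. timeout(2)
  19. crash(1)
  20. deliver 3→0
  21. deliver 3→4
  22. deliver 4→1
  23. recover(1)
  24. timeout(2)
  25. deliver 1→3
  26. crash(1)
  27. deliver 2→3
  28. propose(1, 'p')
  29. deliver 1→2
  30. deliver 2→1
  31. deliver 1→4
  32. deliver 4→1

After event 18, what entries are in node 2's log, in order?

y

1. timeout(2):  <2:cand b7 ->
2. deliver 2→3:  <3:foll b7 ->
3. deliver 3→2:  nop
4. deliver 2→0:  <0:foll b7 ->
5. deliver 0→2:  <2:lead b7 ->
6. deliver 2→4:  <4:foll b7 ->
7. deliver 4→2:  nop
8. propose(2,'y'):  nop
9. deliver 2→3:  <3:foll b7 y>
10. deliver 3→2:  nop
11. deliver 0→3:  nop
12. deliver 2→4:  <4:foll b7 y>
13. deliver 4→3:  nop
14. deliver 0→4:  nop
15. deliver 4→2:  <2:lead b7 y>
16. timeout(1):  <1:cand b6 ->
17. timeout(1):  <1:cand b11 ->
18. timeout(2):  <2:cand b12 y>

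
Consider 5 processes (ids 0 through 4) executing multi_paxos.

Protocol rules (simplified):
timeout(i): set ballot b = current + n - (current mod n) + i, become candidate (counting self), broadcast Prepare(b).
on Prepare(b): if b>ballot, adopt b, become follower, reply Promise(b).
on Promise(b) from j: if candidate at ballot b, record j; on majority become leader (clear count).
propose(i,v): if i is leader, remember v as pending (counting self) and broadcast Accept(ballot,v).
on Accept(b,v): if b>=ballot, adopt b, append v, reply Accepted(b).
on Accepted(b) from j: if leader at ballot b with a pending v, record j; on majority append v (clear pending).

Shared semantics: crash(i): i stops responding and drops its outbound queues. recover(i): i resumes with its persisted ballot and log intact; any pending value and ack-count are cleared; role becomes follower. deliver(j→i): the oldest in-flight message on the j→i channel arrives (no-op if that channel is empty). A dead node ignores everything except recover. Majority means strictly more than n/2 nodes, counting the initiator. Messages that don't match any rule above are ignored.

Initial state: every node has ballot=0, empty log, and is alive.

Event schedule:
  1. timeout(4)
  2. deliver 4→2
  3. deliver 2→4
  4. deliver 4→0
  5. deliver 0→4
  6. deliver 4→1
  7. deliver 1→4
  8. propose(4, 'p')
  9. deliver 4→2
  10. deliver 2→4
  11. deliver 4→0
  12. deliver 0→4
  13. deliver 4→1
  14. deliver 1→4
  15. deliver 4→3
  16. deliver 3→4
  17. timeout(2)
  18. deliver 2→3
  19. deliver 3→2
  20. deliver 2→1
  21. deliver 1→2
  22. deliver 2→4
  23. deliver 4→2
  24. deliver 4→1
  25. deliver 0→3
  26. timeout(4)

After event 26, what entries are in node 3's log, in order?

empty

e1 timeout(4): 4[cand,b=9,-]
e2 deliver 4→2: 2[foll,b=9,-]
e3 deliver 2→4: ·
e4 deliver 4→0: 0[foll,b=9,-]
e5 deliver 0→4: 4[lead,b=9,-]
e6 deliver 4→1: 1[foll,b=9,-]
e7 deliver 1→4: ·
e8 propose(4,'p'): ·
e9 deliver 4→2: 2[foll,b=9,p]
e10 deliver 2→4: ·
e11 deliver 4→0: 0[foll,b=9,p]
e12 deliver 0→4: 4[lead,b=9,p]
e13 deliver 4→1: 1[foll,b=9,p]
e14 deliver 1→4: ·
e15 deliver 4→3: 3[foll,b=9,-]
e16 deliver 3→4: ·
e17 timeout(2): 2[cand,b=12,p]
e18 deliver 2→3: 3[foll,b=12,-]
e19 deliver 3→2: ·
e20 deliver 2→1: 1[foll,b=12,p]
e21 deliver 1→2: 2[lead,b=12,p]
e22 deliver 2→4: 4[foll,b=12,p]
e23 deliver 4→2: ·
e24 deliver 4→1: ·
e25 deliver 0→3: ·
e26 timeout(4): 4[cand,b=19,p]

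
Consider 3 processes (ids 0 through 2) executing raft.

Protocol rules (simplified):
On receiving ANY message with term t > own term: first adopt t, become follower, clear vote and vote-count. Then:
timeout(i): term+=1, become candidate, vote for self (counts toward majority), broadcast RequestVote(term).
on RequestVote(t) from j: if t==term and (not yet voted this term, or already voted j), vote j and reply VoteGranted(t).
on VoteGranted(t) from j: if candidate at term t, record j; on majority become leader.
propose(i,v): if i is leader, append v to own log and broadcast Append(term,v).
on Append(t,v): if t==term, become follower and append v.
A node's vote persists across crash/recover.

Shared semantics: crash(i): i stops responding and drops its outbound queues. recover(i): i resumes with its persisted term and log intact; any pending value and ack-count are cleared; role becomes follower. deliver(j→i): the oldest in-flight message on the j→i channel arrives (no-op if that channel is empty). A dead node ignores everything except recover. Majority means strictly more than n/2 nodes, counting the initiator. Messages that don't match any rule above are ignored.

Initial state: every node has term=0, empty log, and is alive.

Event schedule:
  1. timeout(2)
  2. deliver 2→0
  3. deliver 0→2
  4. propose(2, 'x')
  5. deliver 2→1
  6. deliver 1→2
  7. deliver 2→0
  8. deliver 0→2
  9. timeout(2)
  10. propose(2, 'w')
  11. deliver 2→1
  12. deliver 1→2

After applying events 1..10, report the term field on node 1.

step 1 timeout(2): 2={cand,t=1,log=-}
step 2 deliver 2→0: 0={foll,t=1,log=-}
step 3 deliver 0→2: 2={lead,t=1,log=-}
step 4 propose(2,'x'): 2={lead,t=1,log=x}
step 5 deliver 2→1: 1={foll,t=1,log=-}
step 6 deliver 1→2: —
step 7 deliver 2→0: 0={foll,t=1,log=x}
step 8 deliver 0→2: —
step 9 timeout(2): 2={cand,t=2,log=x}
step 10 propose(2,'w'): —

1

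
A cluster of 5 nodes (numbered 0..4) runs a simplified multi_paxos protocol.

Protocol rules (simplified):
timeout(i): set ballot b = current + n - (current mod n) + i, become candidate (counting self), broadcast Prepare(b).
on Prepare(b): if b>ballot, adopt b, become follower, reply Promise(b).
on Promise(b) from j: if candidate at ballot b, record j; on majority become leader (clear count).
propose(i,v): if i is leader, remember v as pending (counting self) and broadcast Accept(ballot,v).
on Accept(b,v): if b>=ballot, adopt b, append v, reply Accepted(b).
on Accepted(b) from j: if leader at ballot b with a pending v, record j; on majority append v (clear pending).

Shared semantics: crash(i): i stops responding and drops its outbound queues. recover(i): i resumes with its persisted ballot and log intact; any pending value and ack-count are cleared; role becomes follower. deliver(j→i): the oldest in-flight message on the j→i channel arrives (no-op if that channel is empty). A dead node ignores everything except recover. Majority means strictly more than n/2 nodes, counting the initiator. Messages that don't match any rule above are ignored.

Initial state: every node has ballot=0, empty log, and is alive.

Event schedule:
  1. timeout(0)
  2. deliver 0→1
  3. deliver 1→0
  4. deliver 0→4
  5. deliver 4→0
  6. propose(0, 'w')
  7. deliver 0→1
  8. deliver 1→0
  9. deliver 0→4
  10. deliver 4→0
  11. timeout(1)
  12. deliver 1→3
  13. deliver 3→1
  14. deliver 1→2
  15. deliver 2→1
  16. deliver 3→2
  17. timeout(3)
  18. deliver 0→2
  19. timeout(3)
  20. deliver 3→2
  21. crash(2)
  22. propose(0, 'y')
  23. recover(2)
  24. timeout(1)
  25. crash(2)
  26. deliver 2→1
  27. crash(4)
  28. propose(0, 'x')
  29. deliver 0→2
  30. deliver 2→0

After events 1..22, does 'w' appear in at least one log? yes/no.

e1 timeout(0): 0[cand,b=5,-]
e2 deliver 0→1: 1[foll,b=5,-]
e3 deliver 1→0: ·
e4 deliver 0→4: 4[foll,b=5,-]
e5 deliver 4→0: 0[lead,b=5,-]
e6 propose(0,'w'): ·
e7 deliver 0→1: 1[foll,b=5,w]
e8 deliver 1→0: ·
e9 deliver 0→4: 4[foll,b=5,w]
e10 deliver 4→0: 0[lead,b=5,w]
e11 timeout(1): 1[cand,b=11,w]
e12 deliver 1→3: 3[foll,b=11,-]
e13 deliver 3→1: ·
e14 deliver 1→2: 2[foll,b=11,-]
e15 deliver 2→1: 1[lead,b=11,w]
e16 deliver 3→2: ·
e17 timeout(3): 3[cand,b=18,-]
e18 deliver 0→2: ·
e19 timeout(3): 3[cand,b=23,-]
e20 deliver 3→2: 2[foll,b=18,-]
e21 crash(2): 2[✗foll,b=18,-]
e22 propose(0,'y'): ·

yes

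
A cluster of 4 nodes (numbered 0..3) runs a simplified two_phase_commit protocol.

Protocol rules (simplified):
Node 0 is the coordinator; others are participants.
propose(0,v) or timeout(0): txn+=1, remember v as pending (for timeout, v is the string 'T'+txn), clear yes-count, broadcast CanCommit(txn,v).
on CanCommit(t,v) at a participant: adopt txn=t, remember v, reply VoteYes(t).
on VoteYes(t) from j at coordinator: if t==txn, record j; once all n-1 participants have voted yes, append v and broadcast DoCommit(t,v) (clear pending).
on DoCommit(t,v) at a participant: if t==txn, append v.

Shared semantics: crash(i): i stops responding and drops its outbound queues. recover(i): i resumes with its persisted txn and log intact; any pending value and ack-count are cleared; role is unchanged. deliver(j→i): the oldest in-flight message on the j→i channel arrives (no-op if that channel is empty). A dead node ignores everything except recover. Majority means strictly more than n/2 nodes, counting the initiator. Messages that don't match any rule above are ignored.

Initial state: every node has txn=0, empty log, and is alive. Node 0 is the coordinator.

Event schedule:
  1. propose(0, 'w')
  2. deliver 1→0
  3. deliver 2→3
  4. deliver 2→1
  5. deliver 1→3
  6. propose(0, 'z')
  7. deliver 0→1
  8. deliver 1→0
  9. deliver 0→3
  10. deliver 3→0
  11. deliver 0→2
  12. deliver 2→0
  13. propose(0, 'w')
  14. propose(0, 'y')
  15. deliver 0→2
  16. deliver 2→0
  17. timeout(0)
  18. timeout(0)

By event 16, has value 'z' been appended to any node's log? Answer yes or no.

step 1 propose(0,'w'): 0={coor,t=1,log=-}
step 2 deliver 1→0: —
step 3 deliver 2→3: —
step 4 deliver 2→1: —
step 5 deliver 1→3: —
step 6 propose(0,'z'): 0={coor,t=2,log=-}
step 7 deliver 0→1: 1={part,t=1,log=-}
step 8 deliver 1→0: —
step 9 deliver 0→3: 3={part,t=1,log=-}
step 10 deliver 3→0: —
step 11 deliver 0→2: 2={part,t=1,log=-}
step 12 deliver 2→0: —
step 13 propose(0,'w'): 0={coor,t=3,log=-}
step 14 propose(0,'y'): 0={coor,t=4,log=-}
step 15 deliver 0→2: 2={part,t=2,log=-}
step 16 deliver 2→0: —

no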